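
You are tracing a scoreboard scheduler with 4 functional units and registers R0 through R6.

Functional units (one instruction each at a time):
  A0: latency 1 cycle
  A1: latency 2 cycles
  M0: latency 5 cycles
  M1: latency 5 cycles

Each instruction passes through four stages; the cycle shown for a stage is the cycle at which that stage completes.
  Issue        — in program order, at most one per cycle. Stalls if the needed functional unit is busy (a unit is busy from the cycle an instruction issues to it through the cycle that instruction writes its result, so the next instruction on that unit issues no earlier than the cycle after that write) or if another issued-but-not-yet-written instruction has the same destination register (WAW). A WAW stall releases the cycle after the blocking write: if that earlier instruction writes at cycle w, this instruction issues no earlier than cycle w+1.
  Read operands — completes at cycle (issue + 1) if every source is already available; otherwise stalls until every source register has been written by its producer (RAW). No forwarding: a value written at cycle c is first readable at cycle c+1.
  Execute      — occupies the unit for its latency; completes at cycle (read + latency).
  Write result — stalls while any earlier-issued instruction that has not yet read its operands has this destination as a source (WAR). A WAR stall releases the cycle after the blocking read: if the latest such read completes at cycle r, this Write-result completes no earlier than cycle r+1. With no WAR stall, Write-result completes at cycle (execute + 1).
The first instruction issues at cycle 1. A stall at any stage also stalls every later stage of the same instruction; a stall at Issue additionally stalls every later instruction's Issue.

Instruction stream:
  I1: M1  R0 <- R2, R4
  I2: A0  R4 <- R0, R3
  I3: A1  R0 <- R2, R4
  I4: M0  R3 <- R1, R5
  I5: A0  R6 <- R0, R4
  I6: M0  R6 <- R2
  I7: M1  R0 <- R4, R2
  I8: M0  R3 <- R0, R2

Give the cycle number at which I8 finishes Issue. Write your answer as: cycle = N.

[I1] 1/2/7/8
[I2] 2/9/10/11  (RAW R0: wait I1 write@8)
[I3] 9/12/14/15  (WAW R0: wait I1 write@8; RAW R4: wait I2 write@11)
[I4] 10/11/16/17
[I5] 12/16/17/18  (struct: A0 busy until I2 writes@11; RAW R0: wait I3 write@15)
[I6] 19/20/25/26  (WAW R6: wait I5 write@18)
[I7] 20/21/26/27
[I8] 27/28/33/34  (struct: M0 busy until I6 writes@26)

cycle = 27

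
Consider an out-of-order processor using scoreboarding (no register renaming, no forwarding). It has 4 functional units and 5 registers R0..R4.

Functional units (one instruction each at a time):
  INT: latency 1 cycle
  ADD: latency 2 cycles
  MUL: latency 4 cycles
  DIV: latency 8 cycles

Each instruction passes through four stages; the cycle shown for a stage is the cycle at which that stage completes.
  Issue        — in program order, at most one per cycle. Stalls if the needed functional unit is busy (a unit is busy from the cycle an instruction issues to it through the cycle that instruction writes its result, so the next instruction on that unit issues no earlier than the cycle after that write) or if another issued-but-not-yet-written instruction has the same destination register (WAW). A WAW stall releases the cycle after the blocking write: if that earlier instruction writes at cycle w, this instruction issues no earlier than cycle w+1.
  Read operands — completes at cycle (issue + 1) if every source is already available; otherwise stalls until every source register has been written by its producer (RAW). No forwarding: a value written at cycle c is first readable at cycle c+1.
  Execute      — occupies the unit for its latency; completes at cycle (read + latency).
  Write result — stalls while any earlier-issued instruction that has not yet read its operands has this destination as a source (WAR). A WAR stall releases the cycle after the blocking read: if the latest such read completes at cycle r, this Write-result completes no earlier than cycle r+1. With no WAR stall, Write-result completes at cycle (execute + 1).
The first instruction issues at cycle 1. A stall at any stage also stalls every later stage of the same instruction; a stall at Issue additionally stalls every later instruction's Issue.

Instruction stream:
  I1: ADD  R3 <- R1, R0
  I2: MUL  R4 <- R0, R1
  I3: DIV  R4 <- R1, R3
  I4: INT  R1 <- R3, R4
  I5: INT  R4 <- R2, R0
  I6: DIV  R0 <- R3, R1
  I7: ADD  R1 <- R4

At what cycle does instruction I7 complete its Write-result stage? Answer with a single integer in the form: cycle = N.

cycle = 30

I1  is:1  ro:2  ex:4  wr:5
I2  is:2  ro:3  ex:7  wr:8
I3  is:9  ro:10  ex:18  wr:19  — WAW R4: wait I2 write@8
I4  is:10  ro:20  ex:21  wr:22  — RAW R4: wait I3 write@19
I5  is:23  ro:24  ex:25  wr:26  — struct: INT busy until I4 writes@22
I6  is:24  ro:25  ex:33  wr:34
I7  is:25  ro:27  ex:29  wr:30  — RAW R4: wait I5 write@26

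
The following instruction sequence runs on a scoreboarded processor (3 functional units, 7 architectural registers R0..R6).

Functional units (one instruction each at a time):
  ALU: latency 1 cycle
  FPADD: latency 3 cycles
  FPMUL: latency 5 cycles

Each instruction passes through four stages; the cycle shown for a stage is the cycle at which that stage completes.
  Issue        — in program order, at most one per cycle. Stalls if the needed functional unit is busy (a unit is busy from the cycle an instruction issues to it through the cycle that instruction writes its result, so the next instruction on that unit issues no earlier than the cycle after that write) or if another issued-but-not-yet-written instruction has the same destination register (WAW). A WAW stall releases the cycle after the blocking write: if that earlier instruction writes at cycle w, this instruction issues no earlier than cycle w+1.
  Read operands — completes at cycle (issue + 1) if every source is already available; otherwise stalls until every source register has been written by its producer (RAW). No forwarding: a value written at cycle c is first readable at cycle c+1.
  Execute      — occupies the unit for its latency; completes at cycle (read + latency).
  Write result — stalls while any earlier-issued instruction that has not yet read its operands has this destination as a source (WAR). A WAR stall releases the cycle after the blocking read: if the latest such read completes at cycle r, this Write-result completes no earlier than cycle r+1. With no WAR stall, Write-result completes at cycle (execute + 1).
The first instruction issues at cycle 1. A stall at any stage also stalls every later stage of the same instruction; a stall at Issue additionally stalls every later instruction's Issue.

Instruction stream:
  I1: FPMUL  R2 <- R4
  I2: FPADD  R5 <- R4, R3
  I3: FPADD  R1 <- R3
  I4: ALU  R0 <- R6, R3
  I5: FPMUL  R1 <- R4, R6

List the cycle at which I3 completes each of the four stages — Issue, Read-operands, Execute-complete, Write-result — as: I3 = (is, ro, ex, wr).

I1 -> (1, 2, 7, 8)
I2 -> (2, 3, 6, 7)
I3 -> (8, 9, 12, 13)  // struct: FPADD busy until I2 writes@7
I4 -> (9, 10, 11, 12)
I5 -> (14, 15, 20, 21)  // WAW R1: wait I3 write@13

I3 = (8, 9, 12, 13)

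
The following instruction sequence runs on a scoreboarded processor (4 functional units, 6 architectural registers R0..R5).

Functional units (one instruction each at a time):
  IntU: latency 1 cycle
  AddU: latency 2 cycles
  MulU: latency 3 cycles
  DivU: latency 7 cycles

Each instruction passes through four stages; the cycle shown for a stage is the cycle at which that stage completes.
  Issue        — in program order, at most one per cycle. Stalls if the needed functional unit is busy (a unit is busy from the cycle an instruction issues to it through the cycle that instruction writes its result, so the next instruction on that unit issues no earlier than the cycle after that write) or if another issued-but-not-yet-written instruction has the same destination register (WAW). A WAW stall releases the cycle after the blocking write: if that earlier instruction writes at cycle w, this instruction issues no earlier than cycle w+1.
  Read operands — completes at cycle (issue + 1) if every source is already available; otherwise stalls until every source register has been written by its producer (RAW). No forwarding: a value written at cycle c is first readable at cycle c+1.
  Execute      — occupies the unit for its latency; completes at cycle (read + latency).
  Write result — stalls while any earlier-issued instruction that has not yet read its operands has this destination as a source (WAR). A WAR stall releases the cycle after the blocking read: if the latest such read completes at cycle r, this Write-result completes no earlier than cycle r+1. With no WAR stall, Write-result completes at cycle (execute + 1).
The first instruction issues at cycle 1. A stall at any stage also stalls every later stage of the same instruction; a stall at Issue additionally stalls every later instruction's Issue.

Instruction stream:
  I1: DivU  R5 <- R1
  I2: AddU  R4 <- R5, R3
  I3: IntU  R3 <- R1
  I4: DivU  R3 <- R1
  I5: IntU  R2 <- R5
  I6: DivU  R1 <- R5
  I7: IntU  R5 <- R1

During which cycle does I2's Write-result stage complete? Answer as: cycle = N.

1) issue 1, read 2, done 9, write 10
2) issue 2, read 11, done 13, write 14  <RAW R5: wait I1 write@10>
3) issue 3, read 4, done 5, write 12  <WAR R3: wait I2 read@11>
4) issue 13, read 14, done 21, write 22  <WAW R3: wait I3 write@12>
5) issue 14, read 15, done 16, write 17
6) issue 23, read 24, done 31, write 32  <struct: DivU busy until I4 writes@22>
7) issue 24, read 33, done 34, write 35  <RAW R1: wait I6 write@32>

cycle = 14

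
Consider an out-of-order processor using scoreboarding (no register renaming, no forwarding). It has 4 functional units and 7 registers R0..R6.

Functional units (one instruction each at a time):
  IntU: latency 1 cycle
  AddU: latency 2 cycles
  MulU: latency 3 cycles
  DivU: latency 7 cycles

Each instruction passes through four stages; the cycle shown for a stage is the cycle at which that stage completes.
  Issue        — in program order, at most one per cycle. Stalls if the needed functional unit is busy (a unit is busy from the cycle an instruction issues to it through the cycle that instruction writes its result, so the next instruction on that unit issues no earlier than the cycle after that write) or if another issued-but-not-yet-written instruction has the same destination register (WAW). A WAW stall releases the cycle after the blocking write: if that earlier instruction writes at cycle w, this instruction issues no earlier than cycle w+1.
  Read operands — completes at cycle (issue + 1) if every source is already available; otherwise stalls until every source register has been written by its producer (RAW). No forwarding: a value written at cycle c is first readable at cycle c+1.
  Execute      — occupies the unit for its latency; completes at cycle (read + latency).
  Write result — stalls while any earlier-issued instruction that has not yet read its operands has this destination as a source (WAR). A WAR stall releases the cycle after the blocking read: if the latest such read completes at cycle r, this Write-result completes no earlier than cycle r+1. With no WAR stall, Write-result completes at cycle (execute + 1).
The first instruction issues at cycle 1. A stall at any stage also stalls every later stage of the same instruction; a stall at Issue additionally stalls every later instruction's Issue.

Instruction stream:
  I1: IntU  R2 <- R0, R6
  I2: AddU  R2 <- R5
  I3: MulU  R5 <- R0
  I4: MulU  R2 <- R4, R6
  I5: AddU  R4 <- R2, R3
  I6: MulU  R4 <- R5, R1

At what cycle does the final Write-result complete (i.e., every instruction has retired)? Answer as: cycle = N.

cycle = 27

cycle 1: I1→IntU
cycle 2: I1 RO
cycle 3: I1 EX
cycle 4: I1 WR R2
cycle 5: I2→AddU
cycle 6: I2 RO; I3→MulU
cycle 7: I3 RO
cycle 8: I2 EX
cycle 9: I2 WR R2
cycle 10: I3 EX
cycle 11: I3 WR R5
cycle 12: I4→MulU
cycle 13: I4 RO; I5→AddU
cycle 16: I4 EX
cycle 17: I4 WR R2
cycle 18: I5 RO
cycle 20: I5 EX
cycle 21: I5 WR R4
cycle 22: I6→MulU
cycle 23: I6 RO
cycle 26: I6 EX
cycle 27: I6 WR R4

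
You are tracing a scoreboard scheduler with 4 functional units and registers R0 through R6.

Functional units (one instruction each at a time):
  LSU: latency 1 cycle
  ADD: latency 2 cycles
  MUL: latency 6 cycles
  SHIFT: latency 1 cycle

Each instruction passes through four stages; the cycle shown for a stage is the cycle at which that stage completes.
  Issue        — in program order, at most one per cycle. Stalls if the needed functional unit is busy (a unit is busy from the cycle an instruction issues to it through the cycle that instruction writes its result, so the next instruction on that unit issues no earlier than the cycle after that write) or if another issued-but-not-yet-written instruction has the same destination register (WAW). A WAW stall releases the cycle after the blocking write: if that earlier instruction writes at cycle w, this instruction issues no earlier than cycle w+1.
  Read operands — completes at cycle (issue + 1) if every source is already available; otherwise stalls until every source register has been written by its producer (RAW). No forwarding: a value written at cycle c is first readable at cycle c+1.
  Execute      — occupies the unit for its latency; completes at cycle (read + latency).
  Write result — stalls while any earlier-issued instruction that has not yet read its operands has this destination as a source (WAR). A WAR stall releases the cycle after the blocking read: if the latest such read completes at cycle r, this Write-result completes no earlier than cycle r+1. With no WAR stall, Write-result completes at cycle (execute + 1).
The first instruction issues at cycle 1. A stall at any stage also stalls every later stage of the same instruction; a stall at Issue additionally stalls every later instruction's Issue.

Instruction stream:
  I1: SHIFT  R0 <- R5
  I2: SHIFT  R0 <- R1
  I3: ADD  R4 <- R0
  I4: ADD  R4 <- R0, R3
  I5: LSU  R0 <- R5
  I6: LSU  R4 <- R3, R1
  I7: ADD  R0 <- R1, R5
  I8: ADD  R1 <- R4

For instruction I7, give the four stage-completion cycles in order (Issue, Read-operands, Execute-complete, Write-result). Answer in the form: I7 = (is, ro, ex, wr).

I7 = (19, 20, 22, 23)

1) issue 1, read 2, done 3, write 4
2) issue 5, read 6, done 7, write 8  <struct: SHIFT busy until I1 writes@4>
3) issue 6, read 9, done 11, write 12  <RAW R0: wait I2 write@8>
4) issue 13, read 14, done 16, write 17  <struct: ADD busy until I3 writes@12>
5) issue 14, read 15, done 16, write 17
6) issue 18, read 19, done 20, write 21  <struct: LSU busy until I5 writes@17>
7) issue 19, read 20, done 22, write 23
8) issue 24, read 25, done 27, write 28  <struct: ADD busy until I7 writes@23>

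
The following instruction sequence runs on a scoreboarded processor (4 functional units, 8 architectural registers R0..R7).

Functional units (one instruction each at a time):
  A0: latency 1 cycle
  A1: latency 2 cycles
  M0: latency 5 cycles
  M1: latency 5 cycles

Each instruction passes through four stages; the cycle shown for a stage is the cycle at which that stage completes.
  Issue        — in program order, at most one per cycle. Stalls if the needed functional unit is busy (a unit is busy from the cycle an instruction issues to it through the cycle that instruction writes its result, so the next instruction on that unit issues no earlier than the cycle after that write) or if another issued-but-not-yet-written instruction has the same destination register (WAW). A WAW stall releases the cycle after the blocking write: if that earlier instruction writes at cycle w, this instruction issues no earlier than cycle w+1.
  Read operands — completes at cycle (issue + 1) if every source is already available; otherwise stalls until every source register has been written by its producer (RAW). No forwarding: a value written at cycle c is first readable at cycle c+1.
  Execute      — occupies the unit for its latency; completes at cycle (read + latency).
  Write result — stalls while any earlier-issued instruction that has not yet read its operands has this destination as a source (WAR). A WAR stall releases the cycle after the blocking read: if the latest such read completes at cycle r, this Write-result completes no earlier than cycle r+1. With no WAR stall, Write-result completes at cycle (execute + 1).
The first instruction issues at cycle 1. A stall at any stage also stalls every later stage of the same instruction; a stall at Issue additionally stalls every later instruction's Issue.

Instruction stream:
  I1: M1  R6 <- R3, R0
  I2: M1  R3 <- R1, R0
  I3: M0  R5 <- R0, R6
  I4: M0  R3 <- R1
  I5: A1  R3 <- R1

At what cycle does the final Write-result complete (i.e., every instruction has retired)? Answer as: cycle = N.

cycle = 30

c1: I1→M1
c2: I1 RO
c7: I1 EX
c8: I1 WR R6
c9: I2→M1
c10: I2 RO; I3→M0
c11: I3 RO
c15: I2 EX
c16: I2 WR R3; I3 EX
c17: I3 WR R5
c18: I4→M0
c19: I4 RO
c24: I4 EX
c25: I4 WR R3
c26: I5→A1
c27: I5 RO
c29: I5 EX
c30: I5 WR R3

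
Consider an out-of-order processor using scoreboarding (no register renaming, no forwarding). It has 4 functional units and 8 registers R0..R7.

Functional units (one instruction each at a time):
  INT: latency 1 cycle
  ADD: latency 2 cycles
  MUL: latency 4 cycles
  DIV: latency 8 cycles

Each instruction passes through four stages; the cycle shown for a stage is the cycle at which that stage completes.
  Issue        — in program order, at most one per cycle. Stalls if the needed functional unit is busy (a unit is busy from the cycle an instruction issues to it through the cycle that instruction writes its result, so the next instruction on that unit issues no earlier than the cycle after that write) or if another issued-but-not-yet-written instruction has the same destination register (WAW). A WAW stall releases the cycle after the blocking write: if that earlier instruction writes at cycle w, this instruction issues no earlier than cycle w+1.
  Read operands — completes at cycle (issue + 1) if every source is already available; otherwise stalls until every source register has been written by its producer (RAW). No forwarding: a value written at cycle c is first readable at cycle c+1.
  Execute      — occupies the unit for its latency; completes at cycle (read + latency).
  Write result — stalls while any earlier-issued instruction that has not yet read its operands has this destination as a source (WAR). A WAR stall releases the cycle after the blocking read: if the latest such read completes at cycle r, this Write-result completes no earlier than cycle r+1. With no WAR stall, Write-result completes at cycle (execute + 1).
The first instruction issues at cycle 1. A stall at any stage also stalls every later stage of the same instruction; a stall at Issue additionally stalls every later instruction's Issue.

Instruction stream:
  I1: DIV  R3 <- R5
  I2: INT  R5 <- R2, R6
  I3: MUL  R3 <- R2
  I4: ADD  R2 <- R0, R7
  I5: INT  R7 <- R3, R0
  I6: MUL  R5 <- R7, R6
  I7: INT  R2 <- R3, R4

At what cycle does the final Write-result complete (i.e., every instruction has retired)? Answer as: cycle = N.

cycle = 27

t=1  I1 dispatched to DIV
t=2  I1 operands ready, I2 dispatched to INT
t=3  I2 operands ready
t=4  I2 complete
t=5  R5←I2
t=10  I1 complete
t=11  R3←I1
t=12  I3 dispatched to MUL
t=13  I3 operands ready, I4 dispatched to ADD
t=14  I4 operands ready, I5 dispatched to INT
t=16  I4 complete
t=17  I3 complete, R2←I4
t=18  R3←I3
t=19  I5 operands ready, I6 dispatched to MUL
t=20  I5 complete
t=21  R7←I5
t=22  I6 operands ready, I7 dispatched to INT
t=23  I7 operands ready
t=24  I7 complete
t=25  R2←I7
t=26  I6 complete
t=27  R5←I6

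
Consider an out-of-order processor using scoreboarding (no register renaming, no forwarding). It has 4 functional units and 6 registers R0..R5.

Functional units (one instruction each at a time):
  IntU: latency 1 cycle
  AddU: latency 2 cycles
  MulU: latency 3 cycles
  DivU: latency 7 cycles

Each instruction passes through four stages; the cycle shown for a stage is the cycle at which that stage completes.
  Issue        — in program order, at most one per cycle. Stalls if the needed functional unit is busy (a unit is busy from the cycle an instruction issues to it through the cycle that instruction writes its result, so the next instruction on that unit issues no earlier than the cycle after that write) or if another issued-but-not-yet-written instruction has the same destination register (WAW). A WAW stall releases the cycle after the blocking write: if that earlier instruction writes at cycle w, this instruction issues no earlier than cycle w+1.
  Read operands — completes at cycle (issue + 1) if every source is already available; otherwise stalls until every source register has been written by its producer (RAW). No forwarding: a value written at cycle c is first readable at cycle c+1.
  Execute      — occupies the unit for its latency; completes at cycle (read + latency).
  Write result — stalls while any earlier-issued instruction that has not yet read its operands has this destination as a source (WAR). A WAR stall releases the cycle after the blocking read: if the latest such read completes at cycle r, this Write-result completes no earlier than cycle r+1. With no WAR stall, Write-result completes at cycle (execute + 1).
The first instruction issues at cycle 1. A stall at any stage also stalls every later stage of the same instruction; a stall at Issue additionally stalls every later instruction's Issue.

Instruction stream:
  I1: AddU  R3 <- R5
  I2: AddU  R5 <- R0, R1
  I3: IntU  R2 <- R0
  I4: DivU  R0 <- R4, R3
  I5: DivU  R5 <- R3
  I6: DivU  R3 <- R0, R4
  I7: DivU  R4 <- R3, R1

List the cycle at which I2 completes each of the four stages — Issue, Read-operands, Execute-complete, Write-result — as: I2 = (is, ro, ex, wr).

I2 = (6, 7, 9, 10)

I1  is:1  ro:2  ex:4  wr:5
I2  is:6  ro:7  ex:9  wr:10  — struct: AddU busy until I1 writes@5
I3  is:7  ro:8  ex:9  wr:10
I4  is:8  ro:9  ex:16  wr:17
I5  is:18  ro:19  ex:26  wr:27  — struct: DivU busy until I4 writes@17
I6  is:28  ro:29  ex:36  wr:37  — struct: DivU busy until I5 writes@27
I7  is:38  ro:39  ex:46  wr:47  — struct: DivU busy until I6 writes@37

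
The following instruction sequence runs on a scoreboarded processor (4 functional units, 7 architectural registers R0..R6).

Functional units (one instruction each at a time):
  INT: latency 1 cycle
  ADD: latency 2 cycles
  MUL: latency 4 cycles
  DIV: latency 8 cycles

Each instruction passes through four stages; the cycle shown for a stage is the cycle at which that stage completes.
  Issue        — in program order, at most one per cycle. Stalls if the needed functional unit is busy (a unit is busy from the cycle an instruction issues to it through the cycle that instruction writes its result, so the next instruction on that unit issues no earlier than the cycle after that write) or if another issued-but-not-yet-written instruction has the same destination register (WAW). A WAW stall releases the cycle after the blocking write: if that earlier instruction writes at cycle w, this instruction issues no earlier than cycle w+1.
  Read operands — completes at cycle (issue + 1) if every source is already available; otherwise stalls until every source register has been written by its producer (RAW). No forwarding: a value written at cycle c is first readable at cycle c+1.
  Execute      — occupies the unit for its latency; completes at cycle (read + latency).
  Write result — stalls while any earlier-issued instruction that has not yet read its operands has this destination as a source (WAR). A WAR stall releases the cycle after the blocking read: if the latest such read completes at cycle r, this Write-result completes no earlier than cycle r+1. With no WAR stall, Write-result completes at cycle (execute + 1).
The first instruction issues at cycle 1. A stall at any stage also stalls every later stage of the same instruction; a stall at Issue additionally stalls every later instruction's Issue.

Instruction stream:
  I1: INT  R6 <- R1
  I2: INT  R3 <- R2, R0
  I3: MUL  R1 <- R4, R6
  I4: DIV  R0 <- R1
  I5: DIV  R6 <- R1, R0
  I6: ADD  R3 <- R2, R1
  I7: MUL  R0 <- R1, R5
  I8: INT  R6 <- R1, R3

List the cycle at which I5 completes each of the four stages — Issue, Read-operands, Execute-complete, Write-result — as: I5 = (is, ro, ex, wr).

1) issue 1, read 2, done 3, write 4
2) issue 5, read 6, done 7, write 8  <struct: INT busy until I1 writes@4>
3) issue 6, read 7, done 11, write 12
4) issue 7, read 13, done 21, write 22  <RAW R1: wait I3 write@12>
5) issue 23, read 24, done 32, write 33  <struct: DIV busy until I4 writes@22>
6) issue 24, read 25, done 27, write 28
7) issue 25, read 26, done 30, write 31
8) issue 34, read 35, done 36, write 37  <WAW R6: wait I5 write@33>

I5 = (23, 24, 32, 33)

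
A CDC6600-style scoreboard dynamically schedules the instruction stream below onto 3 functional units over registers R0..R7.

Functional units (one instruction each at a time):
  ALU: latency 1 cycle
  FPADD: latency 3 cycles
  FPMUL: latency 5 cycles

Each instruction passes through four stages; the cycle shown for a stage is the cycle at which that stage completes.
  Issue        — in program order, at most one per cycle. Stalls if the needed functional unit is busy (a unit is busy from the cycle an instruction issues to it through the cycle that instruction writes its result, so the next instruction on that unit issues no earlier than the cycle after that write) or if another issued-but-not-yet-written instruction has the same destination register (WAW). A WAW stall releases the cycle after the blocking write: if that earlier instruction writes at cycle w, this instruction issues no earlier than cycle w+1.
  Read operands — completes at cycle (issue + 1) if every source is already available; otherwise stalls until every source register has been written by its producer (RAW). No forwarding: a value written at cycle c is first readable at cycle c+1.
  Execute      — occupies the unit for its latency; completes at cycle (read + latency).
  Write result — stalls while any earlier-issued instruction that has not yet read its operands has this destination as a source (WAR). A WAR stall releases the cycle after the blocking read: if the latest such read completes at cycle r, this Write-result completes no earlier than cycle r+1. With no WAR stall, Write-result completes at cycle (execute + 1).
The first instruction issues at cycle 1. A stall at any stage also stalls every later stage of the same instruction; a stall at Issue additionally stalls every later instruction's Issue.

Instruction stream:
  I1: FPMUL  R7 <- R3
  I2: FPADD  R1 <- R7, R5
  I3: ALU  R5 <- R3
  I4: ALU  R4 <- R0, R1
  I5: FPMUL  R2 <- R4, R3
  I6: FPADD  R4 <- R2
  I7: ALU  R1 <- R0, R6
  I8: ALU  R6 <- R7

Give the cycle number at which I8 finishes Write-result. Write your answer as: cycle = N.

cycle = 25

t=1  issue I1 (FPMUL)
t=2  I1 read-ops | issue I2 (FPADD)
t=3  issue I3 (ALU)
t=4  I3 read-ops
t=5  I3 finished on ALU
t=7  I1 finished on FPMUL
t=8  I1→R7
t=9  I2 read-ops
t=10  I3→R5
t=11  issue I4 (ALU)
t=12  I2 finished on FPADD | issue I5 (FPMUL)
t=13  I2→R1
t=14  I4 read-ops
t=15  I4 finished on ALU
t=16  I4→R4
t=17  I5 read-ops | issue I6 (FPADD)
t=18  issue I7 (ALU)
t=19  I7 read-ops
t=20  I7 finished on ALU
t=21  I7→R1
t=22  I5 finished on FPMUL | issue I8 (ALU)
t=23  I5→R2 | I8 read-ops
t=24  I6 read-ops | I8 finished on ALU
t=25  I8→R6
t=27  I6 finished on FPADD
t=28  I6→R4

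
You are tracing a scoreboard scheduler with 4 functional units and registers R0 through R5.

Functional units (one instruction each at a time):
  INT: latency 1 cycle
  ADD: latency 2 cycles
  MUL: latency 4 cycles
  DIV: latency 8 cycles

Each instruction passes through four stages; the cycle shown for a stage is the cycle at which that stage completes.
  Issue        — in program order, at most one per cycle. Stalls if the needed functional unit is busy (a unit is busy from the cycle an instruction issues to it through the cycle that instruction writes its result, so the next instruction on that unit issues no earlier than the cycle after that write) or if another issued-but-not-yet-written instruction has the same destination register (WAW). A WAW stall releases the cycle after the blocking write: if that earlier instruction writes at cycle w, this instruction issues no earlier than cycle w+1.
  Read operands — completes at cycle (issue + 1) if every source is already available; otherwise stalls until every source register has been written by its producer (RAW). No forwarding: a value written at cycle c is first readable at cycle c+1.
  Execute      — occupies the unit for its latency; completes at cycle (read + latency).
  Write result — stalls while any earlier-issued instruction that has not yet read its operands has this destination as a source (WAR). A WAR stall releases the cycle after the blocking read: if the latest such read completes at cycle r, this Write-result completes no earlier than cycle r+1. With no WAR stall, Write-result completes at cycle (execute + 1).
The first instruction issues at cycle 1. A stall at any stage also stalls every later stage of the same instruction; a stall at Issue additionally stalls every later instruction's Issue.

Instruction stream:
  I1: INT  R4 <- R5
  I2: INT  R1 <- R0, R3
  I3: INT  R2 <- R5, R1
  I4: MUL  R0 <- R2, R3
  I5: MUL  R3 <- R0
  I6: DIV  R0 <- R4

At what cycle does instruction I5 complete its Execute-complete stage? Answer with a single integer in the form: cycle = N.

cycle = 24

[I1] 1/2/3/4
[I2] 5/6/7/8  (struct: INT busy until I1 writes@4)
[I3] 9/10/11/12  (struct: INT busy until I2 writes@8)
[I4] 10/13/17/18  (RAW R2: wait I3 write@12)
[I5] 19/20/24/25  (struct: MUL busy until I4 writes@18)
[I6] 20/21/29/30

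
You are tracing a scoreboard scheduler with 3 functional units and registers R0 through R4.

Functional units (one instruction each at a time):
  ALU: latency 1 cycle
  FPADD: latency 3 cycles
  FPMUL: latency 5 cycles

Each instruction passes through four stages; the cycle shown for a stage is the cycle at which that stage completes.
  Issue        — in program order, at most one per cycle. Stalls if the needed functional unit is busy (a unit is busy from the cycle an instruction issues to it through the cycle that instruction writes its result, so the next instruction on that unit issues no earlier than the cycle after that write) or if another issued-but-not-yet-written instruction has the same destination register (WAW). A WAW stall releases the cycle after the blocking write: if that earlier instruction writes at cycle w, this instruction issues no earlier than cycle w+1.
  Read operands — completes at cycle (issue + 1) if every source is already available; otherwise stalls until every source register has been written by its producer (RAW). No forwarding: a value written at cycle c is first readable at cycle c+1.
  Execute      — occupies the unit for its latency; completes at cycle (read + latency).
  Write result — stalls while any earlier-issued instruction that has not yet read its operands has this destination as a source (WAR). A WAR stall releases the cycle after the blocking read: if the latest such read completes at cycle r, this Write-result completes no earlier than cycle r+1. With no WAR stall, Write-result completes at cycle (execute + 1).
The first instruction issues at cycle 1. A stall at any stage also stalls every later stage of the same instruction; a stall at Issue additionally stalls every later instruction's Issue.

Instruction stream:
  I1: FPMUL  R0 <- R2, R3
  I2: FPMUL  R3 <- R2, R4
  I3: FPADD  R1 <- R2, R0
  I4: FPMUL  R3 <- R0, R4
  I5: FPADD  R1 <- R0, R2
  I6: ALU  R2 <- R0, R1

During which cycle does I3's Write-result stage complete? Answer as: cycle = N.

cycle = 15

I1: IS=1 RO=2 EX=7 WR=8
I2: IS=9 RO=10 EX=15 WR=16  [struct: FPMUL busy until I1 writes@8]
I3: IS=10 RO=11 EX=14 WR=15
I4: IS=17 RO=18 EX=23 WR=24  [struct: FPMUL busy until I2 writes@16]
I5: IS=18 RO=19 EX=22 WR=23
I6: IS=19 RO=24 EX=25 WR=26  [RAW R1: wait I5 write@23]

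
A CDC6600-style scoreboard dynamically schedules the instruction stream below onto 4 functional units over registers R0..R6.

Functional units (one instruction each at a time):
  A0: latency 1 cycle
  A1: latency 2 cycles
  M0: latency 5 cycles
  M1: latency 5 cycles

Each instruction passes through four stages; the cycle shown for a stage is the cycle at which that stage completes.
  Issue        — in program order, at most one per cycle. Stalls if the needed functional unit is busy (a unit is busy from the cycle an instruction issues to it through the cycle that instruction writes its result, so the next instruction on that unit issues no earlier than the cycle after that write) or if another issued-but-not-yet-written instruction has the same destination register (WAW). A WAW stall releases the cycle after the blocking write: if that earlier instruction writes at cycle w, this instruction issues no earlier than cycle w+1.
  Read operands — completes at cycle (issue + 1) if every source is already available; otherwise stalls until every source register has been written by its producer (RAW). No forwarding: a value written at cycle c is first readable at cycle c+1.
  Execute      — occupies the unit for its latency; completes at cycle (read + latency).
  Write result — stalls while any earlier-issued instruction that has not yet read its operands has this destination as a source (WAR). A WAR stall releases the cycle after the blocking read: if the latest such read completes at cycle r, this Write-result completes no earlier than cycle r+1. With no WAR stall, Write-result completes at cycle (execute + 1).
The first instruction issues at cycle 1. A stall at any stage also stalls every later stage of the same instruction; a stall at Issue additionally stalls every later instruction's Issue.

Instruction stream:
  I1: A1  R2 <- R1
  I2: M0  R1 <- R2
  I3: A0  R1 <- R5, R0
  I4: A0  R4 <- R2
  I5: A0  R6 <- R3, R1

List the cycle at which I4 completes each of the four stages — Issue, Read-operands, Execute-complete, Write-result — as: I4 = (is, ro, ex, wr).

I4 = (17, 18, 19, 20)

t=1  I1→A1
t=2  I1 RO, I2→M0
t=4  I1 EX
t=5  I1 WR R2
t=6  I2 RO
t=11  I2 EX
t=12  I2 WR R1
t=13  I3→A0
t=14  I3 RO
t=15  I3 EX
t=16  I3 WR R1
t=17  I4→A0
t=18  I4 RO
t=19  I4 EX
t=20  I4 WR R4
t=21  I5→A0
t=22  I5 RO
t=23  I5 EX
t=24  I5 WR R6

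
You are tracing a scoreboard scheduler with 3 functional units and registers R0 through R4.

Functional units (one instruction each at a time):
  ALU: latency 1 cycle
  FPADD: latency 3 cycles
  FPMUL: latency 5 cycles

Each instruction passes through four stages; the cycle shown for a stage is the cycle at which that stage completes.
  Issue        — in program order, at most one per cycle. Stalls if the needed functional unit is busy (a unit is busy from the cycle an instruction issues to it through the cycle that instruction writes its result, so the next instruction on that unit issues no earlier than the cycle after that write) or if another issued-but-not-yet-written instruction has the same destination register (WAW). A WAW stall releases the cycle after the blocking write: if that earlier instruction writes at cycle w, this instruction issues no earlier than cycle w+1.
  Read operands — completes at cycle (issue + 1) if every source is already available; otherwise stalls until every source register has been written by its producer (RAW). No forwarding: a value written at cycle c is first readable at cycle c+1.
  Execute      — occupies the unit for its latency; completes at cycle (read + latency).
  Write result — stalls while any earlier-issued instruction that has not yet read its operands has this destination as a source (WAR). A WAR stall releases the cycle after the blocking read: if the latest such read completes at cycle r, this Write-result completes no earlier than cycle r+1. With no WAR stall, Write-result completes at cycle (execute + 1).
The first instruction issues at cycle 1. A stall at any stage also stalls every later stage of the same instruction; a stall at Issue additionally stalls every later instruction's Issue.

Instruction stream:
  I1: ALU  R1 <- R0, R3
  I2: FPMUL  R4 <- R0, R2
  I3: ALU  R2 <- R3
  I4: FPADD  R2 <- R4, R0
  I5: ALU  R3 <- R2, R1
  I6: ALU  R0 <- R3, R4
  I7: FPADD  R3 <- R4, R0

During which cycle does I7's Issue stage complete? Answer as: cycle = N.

cycle = 19

[1] I1 issues→ALU
[2] I1 reads, I2 issues→FPMUL
[3] I1 exec-done, I2 reads
[4] I1 writes R1
[5] I3 issues→ALU
[6] I3 reads
[7] I3 exec-done
[8] I2 exec-done, I3 writes R2
[9] I2 writes R4, I4 issues→FPADD
[10] I4 reads, I5 issues→ALU
[13] I4 exec-done
[14] I4 writes R2
[15] I5 reads
[16] I5 exec-done
[17] I5 writes R3
[18] I6 issues→ALU
[19] I6 reads, I7 issues→FPADD
[20] I6 exec-done
[21] I6 writes R0
[22] I7 reads
[25] I7 exec-done
[26] I7 writes R3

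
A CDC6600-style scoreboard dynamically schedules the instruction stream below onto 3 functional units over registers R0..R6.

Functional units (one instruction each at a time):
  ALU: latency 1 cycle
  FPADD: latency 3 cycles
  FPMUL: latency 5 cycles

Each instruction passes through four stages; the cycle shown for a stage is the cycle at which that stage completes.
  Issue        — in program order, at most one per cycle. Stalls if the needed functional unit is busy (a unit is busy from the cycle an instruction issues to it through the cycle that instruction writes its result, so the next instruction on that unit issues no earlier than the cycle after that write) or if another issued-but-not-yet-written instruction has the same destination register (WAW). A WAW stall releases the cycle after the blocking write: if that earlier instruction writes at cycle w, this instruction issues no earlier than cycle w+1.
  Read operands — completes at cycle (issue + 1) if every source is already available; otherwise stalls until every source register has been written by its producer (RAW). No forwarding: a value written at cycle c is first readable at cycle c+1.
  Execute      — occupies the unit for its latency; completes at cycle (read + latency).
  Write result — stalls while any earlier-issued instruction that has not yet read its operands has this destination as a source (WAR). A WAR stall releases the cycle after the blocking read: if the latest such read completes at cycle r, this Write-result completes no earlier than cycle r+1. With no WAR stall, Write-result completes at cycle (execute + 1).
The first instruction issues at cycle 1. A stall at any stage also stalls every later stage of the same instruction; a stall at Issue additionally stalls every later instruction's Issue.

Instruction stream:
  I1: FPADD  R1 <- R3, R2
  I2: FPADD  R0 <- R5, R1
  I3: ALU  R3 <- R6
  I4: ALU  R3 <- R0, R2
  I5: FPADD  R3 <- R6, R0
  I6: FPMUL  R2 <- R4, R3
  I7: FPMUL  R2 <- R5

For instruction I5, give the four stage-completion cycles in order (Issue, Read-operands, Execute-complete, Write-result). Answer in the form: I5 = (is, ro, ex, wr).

I5 = (16, 17, 20, 21)

I1 -> (1, 2, 5, 6)
I2 -> (7, 8, 11, 12)  // struct: FPADD busy until I1 writes@6
I3 -> (8, 9, 10, 11)
I4 -> (12, 13, 14, 15)  // struct: ALU busy until I3 writes@11
I5 -> (16, 17, 20, 21)  // WAW R3: wait I4 write@15
I6 -> (17, 22, 27, 28)  // RAW R3: wait I5 write@21
I7 -> (29, 30, 35, 36)  // struct: FPMUL busy until I6 writes@28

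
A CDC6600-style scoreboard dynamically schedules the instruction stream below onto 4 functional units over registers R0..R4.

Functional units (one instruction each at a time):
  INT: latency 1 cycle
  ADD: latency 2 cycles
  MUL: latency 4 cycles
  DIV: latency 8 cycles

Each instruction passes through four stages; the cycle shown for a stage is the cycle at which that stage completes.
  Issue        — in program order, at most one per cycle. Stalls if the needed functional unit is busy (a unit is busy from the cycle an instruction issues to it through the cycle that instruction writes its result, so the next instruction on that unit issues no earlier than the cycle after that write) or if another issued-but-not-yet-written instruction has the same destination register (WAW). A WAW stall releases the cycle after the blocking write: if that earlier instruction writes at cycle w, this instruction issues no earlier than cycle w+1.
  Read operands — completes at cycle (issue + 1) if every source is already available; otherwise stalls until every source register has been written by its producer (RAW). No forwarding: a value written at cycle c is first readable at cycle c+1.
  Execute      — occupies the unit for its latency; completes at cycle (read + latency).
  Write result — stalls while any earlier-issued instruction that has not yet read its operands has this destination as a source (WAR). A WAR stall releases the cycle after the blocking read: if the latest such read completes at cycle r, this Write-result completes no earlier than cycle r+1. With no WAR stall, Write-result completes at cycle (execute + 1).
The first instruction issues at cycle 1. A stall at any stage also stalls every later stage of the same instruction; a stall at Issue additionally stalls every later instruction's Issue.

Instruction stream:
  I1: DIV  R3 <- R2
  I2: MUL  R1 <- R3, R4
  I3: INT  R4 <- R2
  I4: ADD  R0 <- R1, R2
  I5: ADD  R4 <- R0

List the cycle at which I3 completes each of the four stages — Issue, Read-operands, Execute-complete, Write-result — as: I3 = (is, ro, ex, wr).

I3 = (3, 4, 5, 13)

t=1  I1 issues→DIV
t=2  I1 reads · I2 issues→MUL
t=3  I3 issues→INT
t=4  I3 reads · I4 issues→ADD
t=5  I3 exec-done
t=10  I1 exec-done
t=11  I1 writes R3
t=12  I2 reads
t=13  I3 writes R4
t=16  I2 exec-done
t=17  I2 writes R1
t=18  I4 reads
t=20  I4 exec-done
t=21  I4 writes R0
t=22  I5 issues→ADD
t=23  I5 reads
t=25  I5 exec-done
t=26  I5 writes R4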